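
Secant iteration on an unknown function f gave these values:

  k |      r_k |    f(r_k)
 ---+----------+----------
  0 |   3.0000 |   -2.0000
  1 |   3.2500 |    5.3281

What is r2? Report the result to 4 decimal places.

r2 = 3.2500 − 5.3281·(3.2500 − 3.0000) / (5.3281 − (-2.0000))
   = 3.2500 − (1.332025)/(7.328100) = 3.068231

3.0682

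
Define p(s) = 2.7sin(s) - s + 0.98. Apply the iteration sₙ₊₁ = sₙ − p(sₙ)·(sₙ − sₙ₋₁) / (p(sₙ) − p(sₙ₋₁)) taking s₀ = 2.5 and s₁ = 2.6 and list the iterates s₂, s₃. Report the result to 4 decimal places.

p(2.5) = 0.095875, p(2.6) = -0.228146
s₂ = 2.600000 − (-0.228146)·(2.600000 − 2.500000) / (-0.228146 − 0.095875) = 2.600000 − (-0.022815)/(-0.324021) = 2.529589
p(2.529589) = 0.001584
s₃ = 2.529589 − 0.001584·(2.529589 − 2.600000) / (0.001584 − (-0.228146)) = 2.529589 − (-0.000112)/(0.229730) = 2.530075

2.5296, 2.5301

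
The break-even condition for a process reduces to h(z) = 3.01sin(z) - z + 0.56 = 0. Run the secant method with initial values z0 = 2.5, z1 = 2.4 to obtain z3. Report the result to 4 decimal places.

2.4589

h(2.5) = -0.138599, h(2.4) = 0.193144
z2 = 2.400000 − 0.193144·(2.400000 − 2.500000) / (0.193144 − (-0.138599)) = 2.400000 − (-0.019314)/(0.331743) = 2.458221
h(2.458221) = 0.002326
z3 = 2.458221 − 0.002326·(2.458221 − 2.400000) / (0.002326 − 0.193144) = 2.458221 − (0.000135)/(-0.190818) = 2.458931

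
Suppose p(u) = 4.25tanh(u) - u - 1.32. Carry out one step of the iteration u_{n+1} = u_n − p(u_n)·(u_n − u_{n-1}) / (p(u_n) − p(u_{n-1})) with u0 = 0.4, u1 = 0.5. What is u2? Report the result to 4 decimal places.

p(0.4) = -0.105217, p(0.5) = 0.143998
u2 = 0.500000 − 0.143998·(0.500000 − 0.400000) / (0.143998 − (-0.105217)) = 0.500000 − (0.014400)/(0.249215) = 0.442219

0.4422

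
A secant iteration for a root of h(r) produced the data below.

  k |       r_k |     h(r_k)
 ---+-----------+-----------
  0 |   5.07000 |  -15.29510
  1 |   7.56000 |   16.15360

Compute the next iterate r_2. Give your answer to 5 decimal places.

6.28101

r_2 = 7.56000 − 16.15360·(7.56000 − 5.07000) / (16.15360 − (-15.29510))
   = 7.56000 − (40.2224640)/(31.4487000) = 6.2810135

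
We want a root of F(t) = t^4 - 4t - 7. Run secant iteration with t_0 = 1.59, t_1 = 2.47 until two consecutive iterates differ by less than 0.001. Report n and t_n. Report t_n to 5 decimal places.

n = 6, t_n = 1.96313

F(1.59) = -6.9687104, F(2.47) = 20.3409808
t_2 = 2.4700000 − 20.3409808·(0.8800000)/(27.3096912) = 1.8145527;  |Δ| = 0.6554473
F(1.8145527) = -3.4169860
t_3 = 1.8145527 − (-3.4169860)·(-0.6554473)/(-23.7579668) = 1.9088223;  |Δ| = 0.0942696
F(1.9088223) = -1.3594491
t_4 = 1.9088223 − (-1.3594491)·(0.0942696)/(2.0575369) = 1.9711078;  |Δ| = 0.0622855
F(1.9711078) = 0.2108611
t_5 = 1.9711078 − 0.2108611·(0.0622855)/(1.5703102) = 1.9627441;  |Δ| = 0.0083637
F(1.9627441) = -0.0102640
t_6 = 1.9627441 − (-0.0102640)·(-0.0083637)/(-0.2211251) = 1.9631324;  |Δ| = 0.0003882
|t_6 − t_5| = 0.0003882 < 0.001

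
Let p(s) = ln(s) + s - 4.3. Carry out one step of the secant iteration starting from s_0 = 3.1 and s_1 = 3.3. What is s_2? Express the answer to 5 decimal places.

3.15226

p(3.1) = -0.0685979, p(3.3) = 0.1939225
s_2 = 3.3000000 − 0.1939225·(3.3000000 − 3.1000000) / (0.1939225 − (-0.0685979)) = 3.3000000 − (0.0387845)/(0.2625204) = 3.1522610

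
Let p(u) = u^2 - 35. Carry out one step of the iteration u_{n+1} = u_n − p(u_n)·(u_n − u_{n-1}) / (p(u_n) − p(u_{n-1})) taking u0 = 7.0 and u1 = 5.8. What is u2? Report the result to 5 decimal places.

p(7.0) = 14.0000000, p(5.8) = -1.3600000
u2 = 5.8000000 − (-1.3600000)·(5.8000000 − 7.0000000) / (-1.3600000 − 14.0000000) = 5.8000000 − (1.6320000)/(-15.3600000) = 5.9062500

5.90625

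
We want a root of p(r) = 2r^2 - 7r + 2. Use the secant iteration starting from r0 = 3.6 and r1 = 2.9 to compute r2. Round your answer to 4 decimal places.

3.1467

p(3.6) = 2.720000, p(2.9) = -1.480000
r2 = 2.900000 − (-1.480000)·(2.900000 − 3.600000) / (-1.480000 − 2.720000) = 2.900000 − (1.036000)/(-4.200000) = 3.146667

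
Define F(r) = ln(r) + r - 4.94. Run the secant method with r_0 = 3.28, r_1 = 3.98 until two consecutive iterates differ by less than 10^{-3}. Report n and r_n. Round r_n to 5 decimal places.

F(3.28) = -0.4721566, F(3.98) = 0.4212818
r_2 = 3.9800000 − 0.4212818·(0.7000000)/(0.8934384) = 3.6499299;  |Δ| = 0.3300701
F(3.6499299) = 0.0046379
r_3 = 3.6499299 − 0.0046379·(-0.3300701)/(-0.4166439) = 3.6462557;  |Δ| = 0.0036742
F(3.6462557) = -0.0000435
r_4 = 3.6462557 − (-0.0000435)·(-0.0036742)/(-0.0046814) = 3.6462898;  |Δ| = 0.0000341
|r_4 − r_3| = 0.0000341 < 10^{-3}

n = 4, r_n = 3.64629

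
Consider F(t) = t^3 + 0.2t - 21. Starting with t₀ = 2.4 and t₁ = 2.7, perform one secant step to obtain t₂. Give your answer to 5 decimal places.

2.73938

F(2.4) = -6.6960000, F(2.7) = -0.7770000
t₂ = 2.7000000 − (-0.7770000)·(2.7000000 − 2.4000000) / (-0.7770000 − (-6.6960000)) = 2.7000000 − (-0.2331000)/(5.9190000) = 2.7393817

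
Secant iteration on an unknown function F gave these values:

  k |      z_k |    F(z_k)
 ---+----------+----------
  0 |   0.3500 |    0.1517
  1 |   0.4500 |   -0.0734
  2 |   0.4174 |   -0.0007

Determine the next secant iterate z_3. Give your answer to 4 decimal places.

z_3 = 0.4174 − (-0.0007)·(0.4174 − 0.4500) / (-0.0007 − (-0.0734))
   = 0.4174 − (0.000023)/(0.072700) = 0.417086

0.4171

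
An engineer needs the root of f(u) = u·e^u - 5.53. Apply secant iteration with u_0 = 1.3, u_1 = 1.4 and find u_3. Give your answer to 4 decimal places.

f(1.3) = -0.759914, f(1.4) = 0.147280
u_2 = 1.400000 − 0.147280·(1.400000 − 1.300000) / (0.147280 − (-0.759914)) = 1.400000 − (0.014728)/(0.907194) = 1.383765
f(1.383765) = -0.008919
u_3 = 1.383765 − (-0.008919)·(1.383765 − 1.400000) / (-0.008919 − 0.147280) = 1.383765 − (0.000145)/(-0.156199) = 1.384692

1.3847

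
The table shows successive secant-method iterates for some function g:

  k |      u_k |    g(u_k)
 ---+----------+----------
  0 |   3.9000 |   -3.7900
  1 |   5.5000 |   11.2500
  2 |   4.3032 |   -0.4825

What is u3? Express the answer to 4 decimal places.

u3 = 4.3032 − (-0.4825)·(4.3032 − 5.5000) / (-0.4825 − 11.2500)
   = 4.3032 − (0.577456)/(-11.732500) = 4.352418

4.3524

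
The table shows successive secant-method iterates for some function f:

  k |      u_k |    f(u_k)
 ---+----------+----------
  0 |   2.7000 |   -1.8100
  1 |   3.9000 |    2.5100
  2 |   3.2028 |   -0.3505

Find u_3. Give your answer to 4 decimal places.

u_3 = 3.2028 − (-0.3505)·(3.2028 − 3.9000) / (-0.3505 − 2.5100)
   = 3.2028 − (0.244369)/(-2.860500) = 3.288229

3.2882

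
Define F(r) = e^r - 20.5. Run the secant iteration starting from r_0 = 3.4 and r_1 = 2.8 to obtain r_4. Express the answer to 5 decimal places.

3.02033

F(3.4) = 9.4641000, F(2.8) = -4.0553532
r_2 = 2.8000000 − (-4.0553532)·(2.8000000 − 3.4000000) / (-4.0553532 − 9.4641000) = 2.8000000 − (2.4332119)/(-13.5194533) = 2.9799786
F(2.9799786) = -0.8126052
r_3 = 2.9799786 − (-0.8126052)·(2.9799786 − 2.8000000) / (-0.8126052 − (-4.0553532)) = 2.9799786 − (-0.1462515)/(3.2427481) = 3.0250797
F(3.0250797) = 0.0956457
r_4 = 3.0250797 − 0.0956457·(3.0250797 − 2.9799786) / (0.0956457 − (-0.8126052)) = 3.0250797 − (0.0043137)/(0.9082509) = 3.0203302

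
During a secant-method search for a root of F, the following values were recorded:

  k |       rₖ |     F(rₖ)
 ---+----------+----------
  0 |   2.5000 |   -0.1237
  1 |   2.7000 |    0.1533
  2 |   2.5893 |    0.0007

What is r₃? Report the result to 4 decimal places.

r₃ = 2.5893 − 0.0007·(2.5893 − 2.7000) / (0.0007 − 0.1533)
   = 2.5893 − (-0.000077)/(-0.152600) = 2.588792

2.5888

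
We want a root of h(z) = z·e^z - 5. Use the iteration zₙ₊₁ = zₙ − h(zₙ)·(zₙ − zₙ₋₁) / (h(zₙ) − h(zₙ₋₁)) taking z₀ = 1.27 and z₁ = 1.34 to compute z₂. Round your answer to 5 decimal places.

1.32618

h(1.27) = -0.4777172, h(1.34) = 0.1175183
z₂ = 1.3400000 − 0.1175183·(1.3400000 − 1.2700000) / (0.1175183 − (-0.4777172)) = 1.3400000 − (0.0082263)/(0.5952355) = 1.3261798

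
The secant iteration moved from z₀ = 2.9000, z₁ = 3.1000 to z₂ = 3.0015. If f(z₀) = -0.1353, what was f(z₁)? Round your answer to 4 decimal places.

The secant line through (2.9000, -0.1353) and (3.1000, f(z₁)) crosses zero at z₂ = 3.0015.
So (2.9000, -0.1353), (3.1000, f(z₁)), (3.0015, 0) are collinear:
f(z₁) = -0.1353 · (3.1000 − 3.0015) / (2.9000 − 3.0015) = -0.1353 · (0.098500)/(-0.101500) = 0.131301

0.1313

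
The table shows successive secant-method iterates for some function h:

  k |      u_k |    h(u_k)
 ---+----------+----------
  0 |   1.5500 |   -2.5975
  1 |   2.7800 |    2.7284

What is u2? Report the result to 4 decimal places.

2.1499

u2 = 2.7800 − 2.7284·(2.7800 − 1.5500) / (2.7284 − (-2.5975))
   = 2.7800 − (3.355932)/(5.325900) = 2.149885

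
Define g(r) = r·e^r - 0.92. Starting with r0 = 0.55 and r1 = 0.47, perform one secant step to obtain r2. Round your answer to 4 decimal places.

0.5368

g(0.55) = 0.033289, g(0.47) = -0.168003
r2 = 0.470000 − (-0.168003)·(0.470000 − 0.550000) / (-0.168003 − 0.033289) = 0.470000 − (0.013440)/(-0.201292) = 0.536770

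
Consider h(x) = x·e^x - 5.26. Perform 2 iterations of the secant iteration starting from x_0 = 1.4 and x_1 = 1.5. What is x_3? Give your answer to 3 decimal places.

h(1.4) = 0.41728, h(1.5) = 1.46253
x_2 = 1.50000 − 1.46253·(1.50000 − 1.40000) / (1.46253 − 0.41728) = 1.50000 − (0.14625)/(1.04525) = 1.36008
h(1.36008) = 0.03955
x_3 = 1.36008 − 0.03955·(1.36008 − 1.50000) / (0.03955 − 1.46253) = 1.36008 − (-0.00553)/(-1.42299) = 1.35619

1.356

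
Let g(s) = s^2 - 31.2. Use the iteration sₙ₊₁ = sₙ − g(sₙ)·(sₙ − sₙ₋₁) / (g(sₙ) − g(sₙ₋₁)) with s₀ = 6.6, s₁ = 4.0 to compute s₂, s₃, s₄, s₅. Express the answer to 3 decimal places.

5.434, 5.611, 5.585, 5.586

g(6.6) = 12.36000, g(4.0) = -15.20000
s₂ = 4.00000 − (-15.20000)·(4.00000 − 6.60000) / (-15.20000 − 12.36000) = 4.00000 − (39.52000)/(-27.56000) = 5.43396
g(5.43396) = -1.67205
s₃ = 5.43396 − (-1.67205)·(5.43396 − 4.00000) / (-1.67205 − (-15.20000)) = 5.43396 − (-2.39766)/(13.52795) = 5.61120
g(5.61120) = 0.28557
s₄ = 5.61120 − 0.28557·(5.61120 − 5.43396) / (0.28557 − (-1.67205)) = 5.61120 − (0.05061)/(1.95762) = 5.58535
g(5.58535) = -0.00391
s₅ = 5.58535 − (-0.00391)·(5.58535 − 5.61120) / (-0.00391 − 0.28557) = 5.58535 − (0.00010)/(-0.28948) = 5.58570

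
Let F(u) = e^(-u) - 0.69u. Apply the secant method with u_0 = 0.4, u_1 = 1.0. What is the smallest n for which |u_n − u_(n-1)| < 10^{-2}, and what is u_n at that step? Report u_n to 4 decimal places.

F(0.4) = 0.394320, F(1.0) = -0.322121
u_2 = 1.000000 − (-0.322121)·(0.600000)/(-0.716441) = 0.730233;  |Δ| = 0.269767
F(0.730233) = -0.022064
u_3 = 0.730233 − (-0.022064)·(-0.269767)/(0.300057) = 0.710396;  |Δ| = 0.019836
F(0.710396) = 0.001276
u_4 = 0.710396 − 0.001276·(-0.019836)/(0.023340) = 0.711481;  |Δ| = 0.001084
|u_4 − u_3| = 0.001084 < 10^{-2}

n = 4, u_n = 0.7115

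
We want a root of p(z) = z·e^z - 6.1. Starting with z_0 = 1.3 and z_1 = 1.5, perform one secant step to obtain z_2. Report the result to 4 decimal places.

1.4362

p(1.3) = -1.329914, p(1.5) = 0.622534
z_2 = 1.500000 − 0.622534·(1.500000 − 1.300000) / (0.622534 − (-1.329914)) = 1.500000 − (0.124507)/(1.952448) = 1.436230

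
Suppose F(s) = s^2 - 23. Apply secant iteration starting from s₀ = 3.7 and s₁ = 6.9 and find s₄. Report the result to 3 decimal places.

F(3.7) = -9.31000, F(6.9) = 24.61000
s₂ = 6.90000 − 24.61000·(6.90000 − 3.70000) / (24.61000 − (-9.31000)) = 6.90000 − (78.75200)/(33.92000) = 4.57830
F(4.57830) = -2.03915
s₃ = 4.57830 − (-2.03915)·(4.57830 − 6.90000) / (-2.03915 − 24.61000) = 4.57830 − (4.73429)/(-26.64915) = 4.75595
F(4.75595) = -0.38090
s₄ = 4.75595 − (-0.38090)·(4.75595 − 4.57830) / (-0.38090 − (-2.03915)) = 4.75595 − (-0.06767)/(1.65826) = 4.79676

4.797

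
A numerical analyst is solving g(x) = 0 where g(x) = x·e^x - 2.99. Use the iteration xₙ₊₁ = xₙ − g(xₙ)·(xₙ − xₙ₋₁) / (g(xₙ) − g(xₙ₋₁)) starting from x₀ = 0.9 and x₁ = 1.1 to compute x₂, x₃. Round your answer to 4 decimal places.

1.0423, 1.0480

g(0.9) = -0.776357, g(1.1) = 0.314583
x₂ = 1.100000 − 0.314583·(1.100000 − 0.900000) / (0.314583 − (-0.776357)) = 1.100000 − (0.062917)/(1.090940) = 1.042328
g(1.042328) = -0.034154
x₃ = 1.042328 − (-0.034154)·(1.042328 − 1.100000) / (-0.034154 − 0.314583) = 1.042328 − (0.001970)/(-0.348736) = 1.047976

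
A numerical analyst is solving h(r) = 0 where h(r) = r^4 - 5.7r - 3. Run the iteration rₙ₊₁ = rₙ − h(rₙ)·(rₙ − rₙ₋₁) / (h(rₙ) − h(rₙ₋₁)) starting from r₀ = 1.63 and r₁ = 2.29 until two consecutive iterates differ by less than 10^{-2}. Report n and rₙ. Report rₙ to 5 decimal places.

n = 5, rₙ = 1.93536

h(1.63) = -5.2318824, h(2.29) = 11.4475848
r₂ = 2.2900000 − 11.4475848·(0.6600000)/(16.6794672) = 1.8370235;  |Δ| = 0.4529765
h(1.8370235) = -2.0827345
r₃ = 1.8370235 − (-2.0827345)·(-0.4529765)/(-13.5303193) = 1.9067506;  |Δ| = 0.0697271
h(1.9067506) = -0.6501790
r₄ = 1.9067506 − (-0.6501790)·(0.0697271)/(1.4325555) = 1.9383969;  |Δ| = 0.0316463
h(1.9383969) = 0.0690619
r₅ = 1.9383969 − 0.0690619·(0.0316463)/(0.7192409) = 1.9353582;  |Δ| = 0.0030387
|r₅ − r₄| = 0.0030387 < 10^{-2}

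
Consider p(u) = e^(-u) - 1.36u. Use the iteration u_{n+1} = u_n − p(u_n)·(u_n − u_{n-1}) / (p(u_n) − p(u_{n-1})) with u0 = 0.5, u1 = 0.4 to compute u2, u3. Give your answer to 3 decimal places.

p(0.5) = -0.07347, p(0.4) = 0.12632
u2 = 0.40000 − 0.12632·(0.40000 − 0.50000) / (0.12632 − (-0.07347)) = 0.40000 − (-0.01263)/(0.19979) = 0.46323
p(0.46323) = -0.00074
u3 = 0.46323 − (-0.00074)·(0.46323 − 0.40000) / (-0.00074 − 0.12632) = 0.46323 − (-0.00005)/(-0.12706) = 0.46286

0.463, 0.463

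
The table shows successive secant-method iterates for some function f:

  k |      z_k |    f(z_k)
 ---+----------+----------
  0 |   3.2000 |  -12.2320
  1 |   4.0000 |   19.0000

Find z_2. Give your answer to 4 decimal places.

z_2 = 4.0000 − 19.0000·(4.0000 − 3.2000) / (19.0000 − (-12.2320))
   = 4.0000 − (15.200000)/(31.232000) = 3.513320

3.5133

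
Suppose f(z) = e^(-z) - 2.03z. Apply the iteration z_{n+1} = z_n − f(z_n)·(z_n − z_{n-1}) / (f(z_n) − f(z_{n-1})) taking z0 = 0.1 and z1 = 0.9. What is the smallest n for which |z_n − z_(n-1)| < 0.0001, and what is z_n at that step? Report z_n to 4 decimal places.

n = 5, z_n = 0.3479

f(0.1) = 0.701837, f(0.9) = -1.420430
z2 = 0.900000 − (-1.420430)·(0.800000)/(-2.122268) = 0.364561;  |Δ| = 0.535439
f(0.364561) = -0.045558
z3 = 0.364561 − (-0.045558)·(-0.535439)/(1.374872) = 0.346819;  |Δ| = 0.017742
f(0.346819) = 0.002891
z4 = 0.346819 − 0.002891·(-0.017742)/(0.048449) = 0.347878;  |Δ| = 0.001059
f(0.347878) = -0.000006
z5 = 0.347878 − (-0.000006)·(0.001059)/(-0.002897) = 0.347875;  |Δ| = 0.000002
|z5 − z4| = 0.000002 < 0.0001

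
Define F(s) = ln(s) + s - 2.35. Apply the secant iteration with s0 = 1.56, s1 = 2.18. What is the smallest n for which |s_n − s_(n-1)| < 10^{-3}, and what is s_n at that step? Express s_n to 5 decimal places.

n = 4, s_n = 1.77577

F(1.56) = -0.3453142, F(2.18) = 0.6093249
s2 = 2.1800000 − 0.6093249·(0.6200000)/(0.9546391) = 1.7842678;  |Δ| = 0.3957322
F(1.7842678) = 0.0132759
s3 = 1.7842678 − 0.0132759·(-0.3957322)/(-0.5960490) = 1.7754536;  |Δ| = 0.0088142
F(1.7754536) = -0.0004905
s4 = 1.7754536 − (-0.0004905)·(-0.0088142)/(-0.0137664) = 1.7757676;  |Δ| = 0.0003141
|s4 − s3| = 0.0003141 < 10^{-3}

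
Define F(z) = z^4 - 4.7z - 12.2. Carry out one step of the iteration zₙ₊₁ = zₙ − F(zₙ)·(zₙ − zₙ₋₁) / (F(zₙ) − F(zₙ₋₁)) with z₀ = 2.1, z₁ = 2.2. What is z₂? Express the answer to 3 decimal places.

F(2.1) = -2.62190, F(2.2) = 0.88560
z₂ = 2.20000 − 0.88560·(2.20000 − 2.10000) / (0.88560 − (-2.62190)) = 2.20000 − (0.08856)/(3.50750) = 2.17475

2.175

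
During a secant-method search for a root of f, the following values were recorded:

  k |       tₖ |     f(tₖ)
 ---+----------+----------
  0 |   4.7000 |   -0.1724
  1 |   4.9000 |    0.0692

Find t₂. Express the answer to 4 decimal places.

4.8427

t₂ = 4.9000 − 0.0692·(4.9000 − 4.7000) / (0.0692 − (-0.1724))
   = 4.9000 − (0.013840)/(0.241600) = 4.842715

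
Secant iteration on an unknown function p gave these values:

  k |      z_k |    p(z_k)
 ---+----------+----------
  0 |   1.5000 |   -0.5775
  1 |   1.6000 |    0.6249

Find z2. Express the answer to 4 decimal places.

1.5480

z2 = 1.6000 − 0.6249·(1.6000 − 1.5000) / (0.6249 − (-0.5775))
   = 1.6000 − (0.062490)/(1.202400) = 1.548029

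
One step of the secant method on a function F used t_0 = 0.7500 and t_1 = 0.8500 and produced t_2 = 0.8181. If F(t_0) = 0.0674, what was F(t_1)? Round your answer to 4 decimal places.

The secant line through (0.7500, 0.0674) and (0.8500, F(t_1)) crosses zero at t_2 = 0.8181.
So (0.7500, 0.0674), (0.8500, F(t_1)), (0.8181, 0) are collinear:
F(t_1) = 0.0674 · (0.8500 − 0.8181) / (0.7500 − 0.8181) = 0.0674 · (0.031900)/(-0.068100) = -0.031572

-0.0316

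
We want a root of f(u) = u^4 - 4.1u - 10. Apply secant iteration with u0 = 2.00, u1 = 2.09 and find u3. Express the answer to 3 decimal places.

2.074

f(2.00) = -2.20000, f(2.09) = 0.51130
u2 = 2.09000 − 0.51130·(2.09000 − 2.00000) / (0.51130 − (-2.20000)) = 2.09000 − (0.04602)/(2.71130) = 2.07303
f(2.07303) = -0.03139
u3 = 2.07303 − (-0.03139)·(2.07303 − 2.09000) / (-0.03139 − 0.51130) = 2.07303 − (0.00053)/(-0.54269) = 2.07401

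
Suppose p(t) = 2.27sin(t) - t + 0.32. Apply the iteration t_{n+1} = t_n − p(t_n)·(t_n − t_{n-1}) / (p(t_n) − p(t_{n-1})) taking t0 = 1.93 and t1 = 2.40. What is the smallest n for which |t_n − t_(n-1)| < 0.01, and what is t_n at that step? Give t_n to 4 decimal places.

p(1.93) = 0.515122, p(2.40) = -0.546699
t2 = 2.400000 − (-0.546699)·(0.470000)/(-1.061820) = 2.158012;  |Δ| = 0.241988
p(2.158012) = 0.051734
t3 = 2.158012 − 0.051734·(-0.241988)/(0.598432) = 2.178931;  |Δ| = 0.020920
p(2.178931) = 0.004092
t4 = 2.178931 − 0.004092·(0.020920)/(-0.047641) = 2.180728;  |Δ| = 0.001797
|t4 − t3| = 0.001797 < 0.01

n = 4, t_n = 2.1807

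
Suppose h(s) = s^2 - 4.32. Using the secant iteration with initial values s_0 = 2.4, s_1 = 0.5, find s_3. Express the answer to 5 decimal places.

2.19340

h(2.4) = 1.4400000, h(0.5) = -4.0700000
s_2 = 0.5000000 − (-4.0700000)·(0.5000000 − 2.4000000) / (-4.0700000 − 1.4400000) = 0.5000000 − (7.7330000)/(-5.5100000) = 1.9034483
h(1.9034483) = -0.6968847
s_3 = 1.9034483 − (-0.6968847)·(1.9034483 − 0.5000000) / (-0.6968847 − (-4.0700000)) = 1.9034483 − (-0.9780416)/(3.3731153) = 2.1934003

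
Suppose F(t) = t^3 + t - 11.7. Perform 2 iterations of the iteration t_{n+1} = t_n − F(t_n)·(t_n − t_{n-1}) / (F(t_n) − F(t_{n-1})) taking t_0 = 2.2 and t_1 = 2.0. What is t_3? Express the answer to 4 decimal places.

2.1238

F(2.2) = 1.148000, F(2.0) = -1.700000
t_2 = 2.000000 − (-1.700000)·(2.000000 − 2.200000) / (-1.700000 − 1.148000) = 2.000000 − (0.340000)/(-2.848000) = 2.119382
F(2.119382) = -0.060820
t_3 = 2.119382 − (-0.060820)·(2.119382 − 2.000000) / (-0.060820 − (-1.700000)) = 2.119382 − (-0.007261)/(1.639180) = 2.123812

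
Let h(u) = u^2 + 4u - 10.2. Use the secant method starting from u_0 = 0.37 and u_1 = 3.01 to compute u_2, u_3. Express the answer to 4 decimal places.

1.5330, 1.7341

h(0.37) = -8.583100, h(3.01) = 10.900100
u_2 = 3.010000 − 10.900100·(3.010000 − 0.370000) / (10.900100 − (-8.583100)) = 3.010000 − (28.776264)/(19.483200) = 1.533022
h(1.533022) = -1.717758
u_3 = 1.533022 − (-1.717758)·(1.533022 − 3.010000) / (-1.717758 − 10.900100) = 1.533022 − (2.537091)/(-12.617858) = 1.734093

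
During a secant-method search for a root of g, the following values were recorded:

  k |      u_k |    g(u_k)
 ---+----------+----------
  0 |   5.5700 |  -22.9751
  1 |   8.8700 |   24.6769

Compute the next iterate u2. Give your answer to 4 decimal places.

u2 = 8.8700 − 24.6769·(8.8700 − 5.5700) / (24.6769 − (-22.9751))
   = 8.8700 − (81.433770)/(47.652000) = 7.161073

7.1611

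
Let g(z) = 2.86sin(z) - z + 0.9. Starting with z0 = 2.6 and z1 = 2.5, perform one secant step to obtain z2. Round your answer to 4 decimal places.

2.5331

g(2.6) = -0.225666, g(2.5) = 0.111630
z2 = 2.500000 − 0.111630·(2.500000 − 2.600000) / (0.111630 − (-0.225666)) = 2.500000 − (-0.011163)/(0.337296) = 2.533096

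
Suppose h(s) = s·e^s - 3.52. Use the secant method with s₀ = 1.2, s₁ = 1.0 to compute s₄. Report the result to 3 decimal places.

h(1.2) = 0.46414, h(1.0) = -0.80172
s₂ = 1.00000 − (-0.80172)·(1.00000 − 1.20000) / (-0.80172 − 0.46414) = 1.00000 − (0.16034)/(-1.26586) = 1.12667
h(1.12667) = -0.04383
s₃ = 1.12667 − (-0.04383)·(1.12667 − 1.00000) / (-0.04383 − (-0.80172)) = 1.12667 − (-0.00555)/(0.75789) = 1.13399
h(1.13399) = 0.00449
s₄ = 1.13399 − 0.00449·(1.13399 − 1.12667) / (0.00449 − (-0.04383)) = 1.13399 − (0.00003)/(0.04832) = 1.13331

1.133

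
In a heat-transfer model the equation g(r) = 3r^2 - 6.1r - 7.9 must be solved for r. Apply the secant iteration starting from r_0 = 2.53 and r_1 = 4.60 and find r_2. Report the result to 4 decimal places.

g(2.53) = -4.130300, g(4.60) = 27.520000
r_2 = 4.600000 − 27.520000·(4.600000 − 2.530000) / (27.520000 − (-4.130300)) = 4.600000 − (56.966400)/(31.650300) = 2.800131

2.8001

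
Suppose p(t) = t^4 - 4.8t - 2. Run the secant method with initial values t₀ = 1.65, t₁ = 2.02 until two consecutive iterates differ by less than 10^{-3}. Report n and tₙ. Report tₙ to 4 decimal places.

p(1.65) = -2.507994, p(2.02) = 4.953664
t₂ = 2.020000 − 4.953664·(0.370000)/(7.461658) = 1.774363;  |Δ| = 0.245637
p(1.774363) = -0.604738
t₃ = 1.774363 − (-0.604738)·(-0.245637)/(-5.558402) = 1.801088;  |Δ| = 0.026725
p(1.801088) = -0.122218
t₄ = 1.801088 − (-0.122218)·(0.026725)/(0.482520) = 1.807857;  |Δ| = 0.006769
p(1.807857) = 0.004380
t₅ = 1.807857 − 0.004380·(0.006769)/(0.126599) = 1.807623;  |Δ| = 0.000234
|t₅ − t₄| = 0.000234 < 10^{-3}

n = 5, tₙ = 1.8076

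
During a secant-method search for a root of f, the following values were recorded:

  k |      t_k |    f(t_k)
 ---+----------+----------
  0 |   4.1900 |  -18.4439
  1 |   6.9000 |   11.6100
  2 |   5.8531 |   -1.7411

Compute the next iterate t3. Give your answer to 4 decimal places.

5.9896

t3 = 5.8531 − (-1.7411)·(5.8531 − 6.9000) / (-1.7411 − 11.6100)
   = 5.8531 − (1.822758)/(-13.351100) = 5.989625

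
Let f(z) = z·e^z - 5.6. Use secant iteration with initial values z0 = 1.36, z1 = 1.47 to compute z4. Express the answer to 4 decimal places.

1.3920

f(1.36) = -0.301177, f(1.47) = 0.793376
z2 = 1.470000 − 0.793376·(1.470000 − 1.360000) / (0.793376 − (-0.301177)) = 1.470000 − (0.087271)/(1.094553) = 1.390268
f(1.390268) = -0.016790
z3 = 1.390268 − (-0.016790)·(1.390268 − 1.470000) / (-0.016790 − 0.793376) = 1.390268 − (0.001339)/(-0.810166) = 1.391920
f(1.391920) = -0.000910
z4 = 1.391920 − (-0.000910)·(1.391920 − 1.390268) / (-0.000910 − (-0.016790)) = 1.391920 − (-0.000002)/(0.015880) = 1.392015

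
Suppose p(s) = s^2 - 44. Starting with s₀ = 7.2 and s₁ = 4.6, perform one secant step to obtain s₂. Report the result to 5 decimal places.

6.53559

p(7.2) = 7.8400000, p(4.6) = -22.8400000
s₂ = 4.6000000 − (-22.8400000)·(4.6000000 − 7.2000000) / (-22.8400000 − 7.8400000) = 4.6000000 − (59.3840000)/(-30.6800000) = 6.5355932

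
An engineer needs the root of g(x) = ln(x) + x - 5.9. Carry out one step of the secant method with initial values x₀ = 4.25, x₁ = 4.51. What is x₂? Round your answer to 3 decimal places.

4.415

g(4.25) = -0.20308, g(4.51) = 0.11630
x₂ = 4.51000 − 0.11630·(4.51000 − 4.25000) / (0.11630 − (-0.20308)) = 4.51000 − (0.03024)/(0.31938) = 4.41532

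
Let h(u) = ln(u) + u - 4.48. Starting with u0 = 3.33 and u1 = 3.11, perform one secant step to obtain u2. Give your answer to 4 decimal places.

h(3.33) = 0.052972, h(3.11) = -0.235377
u2 = 3.110000 − (-0.235377)·(3.110000 − 3.330000) / (-0.235377 − 0.052972) = 3.110000 − (0.051783)/(-0.288350) = 3.289584

3.2896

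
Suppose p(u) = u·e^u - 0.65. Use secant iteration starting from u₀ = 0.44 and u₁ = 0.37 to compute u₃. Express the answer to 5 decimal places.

p(0.44) = 0.0331912, p(0.37) = -0.1143382
u₂ = 0.3700000 − (-0.1143382)·(0.3700000 − 0.4400000) / (-0.1143382 − 0.0331912) = 0.3700000 − (0.0080037)/(-0.1475294) = 0.4242514
p(0.4242514) = -0.0015548
u₃ = 0.4242514 − (-0.0015548)·(0.4242514 − 0.3700000) / (-0.0015548 − (-0.1143382)) = 0.4242514 − (-0.0000843)/(0.1127834) = 0.4249993

0.42500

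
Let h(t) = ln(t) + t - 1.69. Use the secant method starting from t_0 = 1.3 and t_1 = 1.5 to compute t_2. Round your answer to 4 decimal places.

1.3744

h(1.3) = -0.127636, h(1.5) = 0.215465
t_2 = 1.500000 − 0.215465·(1.500000 − 1.300000) / (0.215465 − (-0.127636)) = 1.500000 − (0.043093)/(0.343101) = 1.374401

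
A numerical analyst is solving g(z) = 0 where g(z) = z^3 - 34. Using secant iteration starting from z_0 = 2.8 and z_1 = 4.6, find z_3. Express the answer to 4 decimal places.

3.1893

g(2.8) = -12.048000, g(4.6) = 63.336000
z_2 = 4.600000 − 63.336000·(4.600000 − 2.800000) / (63.336000 − (-12.048000)) = 4.600000 − (114.004800)/(75.384000) = 3.087679
g(3.087679) = -4.562802
z_3 = 3.087679 − (-4.562802)·(3.087679 − 4.600000) / (-4.562802 − 63.336000) = 3.087679 − (6.900421)/(-67.898802) = 3.189307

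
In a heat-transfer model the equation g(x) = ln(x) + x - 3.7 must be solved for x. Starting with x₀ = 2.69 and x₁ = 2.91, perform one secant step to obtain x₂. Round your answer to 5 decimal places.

g(2.69) = -0.0204588, g(2.91) = 0.2781531
x₂ = 2.9100000 − 0.2781531·(2.9100000 − 2.6900000) / (0.2781531 − (-0.0204588)) = 2.9100000 − (0.0611937)/(0.2986119) = 2.7050729

2.70507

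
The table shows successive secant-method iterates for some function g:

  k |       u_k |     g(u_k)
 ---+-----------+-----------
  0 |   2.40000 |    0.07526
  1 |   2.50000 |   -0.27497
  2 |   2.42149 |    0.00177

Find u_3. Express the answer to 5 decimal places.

2.42199

u_3 = 2.42149 − 0.00177·(2.42149 − 2.50000) / (0.00177 − (-0.27497))
   = 2.42149 − (-0.0001390)/(0.2767400) = 2.4219921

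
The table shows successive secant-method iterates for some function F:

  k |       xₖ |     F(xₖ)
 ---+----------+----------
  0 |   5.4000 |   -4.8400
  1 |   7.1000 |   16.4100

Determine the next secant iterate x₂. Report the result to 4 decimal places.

5.7872

x₂ = 7.1000 − 16.4100·(7.1000 − 5.4000) / (16.4100 − (-4.8400))
   = 7.1000 − (27.897000)/(21.250000) = 5.787200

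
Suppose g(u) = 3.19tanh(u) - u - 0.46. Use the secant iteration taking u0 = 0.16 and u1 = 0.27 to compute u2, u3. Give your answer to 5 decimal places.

g(0.16) = -0.1139113, g(0.27) = 0.1109632
u2 = 0.2700000 − 0.1109632·(0.2700000 − 0.1600000) / (0.1109632 − (-0.1139113)) = 0.2700000 − (0.0122060)/(0.2248745) = 0.2157210
g(0.2157210) = 0.0019496
u3 = 0.2157210 − 0.0019496·(0.2157210 − 0.2700000) / (0.0019496 − 0.1109632) = 0.2157210 − (-0.0001058)/(-0.1090136) = 0.2147503

0.21572, 0.21475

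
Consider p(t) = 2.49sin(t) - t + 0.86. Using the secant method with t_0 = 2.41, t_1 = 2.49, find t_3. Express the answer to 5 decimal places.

p(2.41) = 0.1134584, p(2.49) = -0.1199307
t_2 = 2.4900000 − (-0.1199307)·(2.4900000 − 2.4100000) / (-0.1199307 − 0.1134584) = 2.4900000 − (-0.0095945)/(-0.2333892) = 2.4488907
p(2.4488907) = 0.0012698
t_3 = 2.4488907 − 0.0012698·(2.4488907 − 2.4900000) / (0.0012698 − (-0.1199307)) = 2.4488907 − (-0.0000522)/(0.1212006) = 2.4493214

2.44932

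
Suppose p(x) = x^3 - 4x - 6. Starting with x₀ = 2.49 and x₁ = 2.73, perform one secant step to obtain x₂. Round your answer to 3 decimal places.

2.522

p(2.49) = -0.52175, p(2.73) = 3.42642
x₂ = 2.73000 − 3.42642·(2.73000 − 2.49000) / (3.42642 − (-0.52175)) = 2.73000 − (0.82234)/(3.94817) = 2.52172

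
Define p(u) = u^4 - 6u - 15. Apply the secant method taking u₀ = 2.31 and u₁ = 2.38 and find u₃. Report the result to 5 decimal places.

p(2.31) = -0.3860368, p(2.38) = 2.8054274
u₂ = 2.3800000 − 2.8054274·(2.3800000 − 2.3100000) / (2.8054274 − (-0.3860368)) = 2.3800000 − (0.1963799)/(3.1914641) = 2.3184671
p(2.3184671) = -0.0170615
u₃ = 2.3184671 − (-0.0170615)·(2.3184671 − 2.3800000) / (-0.0170615 − 2.8054274) = 2.3184671 − (0.0010498)/(-2.8224889) = 2.3188391

2.31884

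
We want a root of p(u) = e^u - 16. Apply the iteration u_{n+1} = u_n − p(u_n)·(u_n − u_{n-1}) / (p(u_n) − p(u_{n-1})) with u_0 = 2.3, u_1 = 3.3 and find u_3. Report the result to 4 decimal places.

p(2.3) = -6.025818, p(3.3) = 11.112639
u_2 = 3.300000 − 11.112639·(3.300000 − 2.300000) / (11.112639 − (-6.025818)) = 3.300000 − (11.112639)/(17.138456) = 2.651596
p(2.651596) = -1.823349
u_3 = 2.651596 − (-1.823349)·(2.651596 − 3.300000) / (-1.823349 − 11.112639) = 2.651596 − (1.182267)/(-12.935988) = 2.742990

2.7430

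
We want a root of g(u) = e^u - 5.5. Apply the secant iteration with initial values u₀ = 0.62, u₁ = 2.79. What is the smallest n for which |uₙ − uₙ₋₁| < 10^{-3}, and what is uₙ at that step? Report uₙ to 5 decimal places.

g(0.62) = -3.6410720, g(2.79) = 10.7810198
u₂ = 2.7900000 − 10.7810198·(2.1700000)/(14.4220918) = 1.1678488;  |Δ| = 1.6221512
g(1.1678488) = -2.2849310
u₃ = 1.1678488 − (-2.2849310)·(-1.6221512)/(-13.0659508) = 1.4515254;  |Δ| = 0.2836765
g(1.4515254) = -1.2303778
u₄ = 1.4515254 − (-1.2303778)·(0.2836765)/(1.0545532) = 1.7824990;  |Δ| = 0.3309736
g(1.7824990) = 0.4446935
u₅ = 1.7824990 − 0.4446935·(0.3309736)/(1.6750713) = 1.6946330;  |Δ| = 0.0878660
g(1.6946330) = -0.0553528
u₆ = 1.6946330 − (-0.0553528)·(-0.0878660)/(-0.5000462) = 1.7043593;  |Δ| = 0.0097264
g(1.7043593) = -0.0021378
u₇ = 1.7043593 − (-0.0021378)·(0.0097264)/(0.0532149) = 1.7047501;  |Δ| = 0.0003907
|u₇ − u₆| = 0.0003907 < 10^{-3}

n = 7, uₙ = 1.70475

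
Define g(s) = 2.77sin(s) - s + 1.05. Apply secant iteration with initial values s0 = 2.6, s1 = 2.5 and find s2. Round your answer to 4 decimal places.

g(2.6) = -0.122061, g(2.5) = 0.207768
s2 = 2.500000 − 0.207768·(2.500000 − 2.600000) / (0.207768 − (-0.122061)) = 2.500000 − (-0.020777)/(0.329829) = 2.562993

2.5630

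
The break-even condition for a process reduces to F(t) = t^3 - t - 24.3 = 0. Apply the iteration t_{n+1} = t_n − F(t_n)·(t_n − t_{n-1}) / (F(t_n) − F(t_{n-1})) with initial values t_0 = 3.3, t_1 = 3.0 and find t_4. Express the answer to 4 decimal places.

F(3.3) = 8.337000, F(3.0) = -0.300000
t_2 = 3.000000 − (-0.300000)·(3.000000 − 3.300000) / (-0.300000 − 8.337000) = 3.000000 − (0.090000)/(-8.637000) = 3.010420
F(3.010420) = -0.028094
t_3 = 3.010420 − (-0.028094)·(3.010420 − 3.000000) / (-0.028094 − (-0.300000)) = 3.010420 − (-0.000293)/(0.271906) = 3.011497
F(3.011497) = 0.000112
t_4 = 3.011497 − 0.000112·(3.011497 − 3.010420) / (0.000112 − (-0.028094)) = 3.011497 − (0.000000)/(0.028206) = 3.011493

3.0115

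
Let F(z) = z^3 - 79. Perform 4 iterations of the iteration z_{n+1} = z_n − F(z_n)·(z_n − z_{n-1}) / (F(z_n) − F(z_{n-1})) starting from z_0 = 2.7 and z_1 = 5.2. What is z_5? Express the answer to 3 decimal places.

F(2.7) = -59.31700, F(5.2) = 61.60800
z_2 = 5.20000 − 61.60800·(5.20000 − 2.70000) / (61.60800 − (-59.31700)) = 5.20000 − (154.02000)/(120.92500) = 3.92632
F(3.92632) = -18.47199
z_3 = 3.92632 − (-18.47199)·(3.92632 − 5.20000) / (-18.47199 − 61.60800) = 3.92632 − (23.52744)/(-80.07999) = 4.22012
F(4.22012) = -3.84229
z_4 = 4.22012 − (-3.84229)·(4.22012 − 3.92632) / (-3.84229 − (-18.47199)) = 4.22012 − (-1.12886)/(14.62970) = 4.29728
F(4.29728) = 0.35619
z_5 = 4.29728 − 0.35619·(4.29728 − 4.22012) / (0.35619 − (-3.84229)) = 4.29728 − (0.02748)/(4.19848) = 4.29073

4.291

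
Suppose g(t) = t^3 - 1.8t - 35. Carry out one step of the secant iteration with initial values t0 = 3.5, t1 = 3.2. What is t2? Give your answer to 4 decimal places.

3.4506

g(3.5) = 1.575000, g(3.2) = -7.992000
t2 = 3.200000 − (-7.992000)·(3.200000 − 3.500000) / (-7.992000 − 1.575000) = 3.200000 − (2.397600)/(-9.567000) = 3.450611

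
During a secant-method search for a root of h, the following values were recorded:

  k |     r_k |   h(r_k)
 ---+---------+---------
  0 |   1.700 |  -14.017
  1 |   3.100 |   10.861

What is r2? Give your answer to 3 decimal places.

r2 = 3.100 − 10.861·(3.100 − 1.700) / (10.861 − (-14.017))
   = 3.100 − (15.20540)/(24.87800) = 2.48880

2.489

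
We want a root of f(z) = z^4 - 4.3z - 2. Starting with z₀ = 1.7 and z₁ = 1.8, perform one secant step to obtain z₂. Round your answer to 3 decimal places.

1.756

f(1.7) = -0.95790, f(1.8) = 0.75760
z₂ = 1.80000 − 0.75760·(1.80000 − 1.70000) / (0.75760 − (-0.95790)) = 1.80000 − (0.07576)/(1.71550) = 1.75584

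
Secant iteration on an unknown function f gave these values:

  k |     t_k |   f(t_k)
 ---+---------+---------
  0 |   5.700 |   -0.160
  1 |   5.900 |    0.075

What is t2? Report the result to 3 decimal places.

5.836

t2 = 5.900 − 0.075·(5.900 − 5.700) / (0.075 − (-0.160))
   = 5.900 − (0.01500)/(0.23500) = 5.83617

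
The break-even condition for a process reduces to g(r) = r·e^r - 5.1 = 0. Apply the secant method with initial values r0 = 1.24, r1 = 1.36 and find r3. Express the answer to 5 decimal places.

1.33801

g(1.24) = -0.8150393, g(1.36) = 0.1988229
r2 = 1.3600000 − 0.1988229·(1.3600000 − 1.2400000) / (0.1988229 − (-0.8150393)) = 1.3600000 − (0.0238587)/(1.0138622) = 1.3364675
g(1.3364675) = -0.0139709
r3 = 1.3364675 − (-0.0139709)·(1.3364675 − 1.3600000) / (-0.0139709 − 0.1988229) = 1.3364675 − (0.0003288)/(-0.2127938) = 1.3380125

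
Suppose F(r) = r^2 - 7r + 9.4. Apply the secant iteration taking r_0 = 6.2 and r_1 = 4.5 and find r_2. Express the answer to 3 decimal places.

F(6.2) = 4.44000, F(4.5) = -1.85000
r_2 = 4.50000 − (-1.85000)·(4.50000 − 6.20000) / (-1.85000 − 4.44000) = 4.50000 − (3.14500)/(-6.29000) = 5.00000

5.000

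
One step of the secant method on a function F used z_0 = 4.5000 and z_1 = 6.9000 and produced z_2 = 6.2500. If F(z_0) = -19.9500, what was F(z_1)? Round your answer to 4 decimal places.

7.4100

The secant line through (4.5000, -19.9500) and (6.9000, F(z_1)) crosses zero at z_2 = 6.2500.
So (4.5000, -19.9500), (6.9000, F(z_1)), (6.2500, 0) are collinear:
F(z_1) = -19.9500 · (6.9000 − 6.2500) / (4.5000 − 6.2500) = -19.9500 · (0.650000)/(-1.750000) = 7.410000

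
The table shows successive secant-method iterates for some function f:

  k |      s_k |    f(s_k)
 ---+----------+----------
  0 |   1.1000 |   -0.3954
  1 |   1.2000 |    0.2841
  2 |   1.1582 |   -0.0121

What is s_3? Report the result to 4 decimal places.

1.1599

s_3 = 1.1582 − (-0.0121)·(1.1582 − 1.2000) / (-0.0121 − 0.2841)
   = 1.1582 − (0.000506)/(-0.296200) = 1.159908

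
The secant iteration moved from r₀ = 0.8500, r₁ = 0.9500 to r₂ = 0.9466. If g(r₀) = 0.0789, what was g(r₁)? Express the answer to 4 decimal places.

-0.0028

The secant line through (0.8500, 0.0789) and (0.9500, g(r₁)) crosses zero at r₂ = 0.9466.
So (0.8500, 0.0789), (0.9500, g(r₁)), (0.9466, 0) are collinear:
g(r₁) = 0.0789 · (0.9500 − 0.9466) / (0.8500 − 0.9466) = 0.0789 · (0.003400)/(-0.096600) = -0.002777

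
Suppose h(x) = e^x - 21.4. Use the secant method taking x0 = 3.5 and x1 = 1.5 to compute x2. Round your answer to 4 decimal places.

h(3.5) = 11.715452, h(1.5) = -16.918311
x2 = 1.500000 − (-16.918311)·(1.500000 − 3.500000) / (-16.918311 − 11.715452) = 1.500000 − (33.836622)/(-28.633763) = 2.681704

2.6817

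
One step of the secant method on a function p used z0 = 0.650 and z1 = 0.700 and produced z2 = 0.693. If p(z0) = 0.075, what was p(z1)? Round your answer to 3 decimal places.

The secant line through (0.650, 0.075) and (0.700, p(z1)) crosses zero at z2 = 0.693.
So (0.650, 0.075), (0.700, p(z1)), (0.693, 0) are collinear:
p(z1) = 0.075 · (0.700 − 0.693) / (0.650 − 0.693) = 0.075 · (0.00700)/(-0.04300) = -0.01221

-0.012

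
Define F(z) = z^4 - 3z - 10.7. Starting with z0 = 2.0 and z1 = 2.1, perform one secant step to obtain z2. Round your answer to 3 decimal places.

F(2.0) = -0.70000, F(2.1) = 2.44810
z2 = 2.10000 − 2.44810·(2.10000 − 2.00000) / (2.44810 − (-0.70000)) = 2.10000 − (0.24481)/(3.14810) = 2.02224

2.022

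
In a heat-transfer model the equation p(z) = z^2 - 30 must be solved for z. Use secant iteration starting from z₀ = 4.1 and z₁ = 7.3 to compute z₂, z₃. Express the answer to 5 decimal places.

5.25702, 5.44526

p(4.1) = -13.1900000, p(7.3) = 23.2900000
z₂ = 7.3000000 − 23.2900000·(7.3000000 − 4.1000000) / (23.2900000 − (-13.1900000)) = 7.3000000 − (74.5280000)/(36.4800000) = 5.2570175
p(5.2570175) = -2.3637665
z₃ = 5.2570175 − (-2.3637665)·(5.2570175 − 7.3000000) / (-2.3637665 − 23.2900000) = 5.2570175 − (4.8291336)/(-25.6537665) = 5.4452602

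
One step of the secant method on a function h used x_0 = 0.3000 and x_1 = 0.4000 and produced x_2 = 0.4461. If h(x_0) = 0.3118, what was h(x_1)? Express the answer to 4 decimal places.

The secant line through (0.3000, 0.3118) and (0.4000, h(x_1)) crosses zero at x_2 = 0.4461.
So (0.3000, 0.3118), (0.4000, h(x_1)), (0.4461, 0) are collinear:
h(x_1) = 0.3118 · (0.4000 − 0.4461) / (0.3000 − 0.4461) = 0.3118 · (-0.046100)/(-0.146100) = 0.098385

0.0984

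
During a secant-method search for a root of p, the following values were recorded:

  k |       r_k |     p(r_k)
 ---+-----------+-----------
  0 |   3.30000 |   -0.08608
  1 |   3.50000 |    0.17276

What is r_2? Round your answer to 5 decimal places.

3.36651

r_2 = 3.50000 − 0.17276·(3.50000 − 3.30000) / (0.17276 − (-0.08608))
   = 3.50000 − (0.0345520)/(0.2588400) = 3.3665121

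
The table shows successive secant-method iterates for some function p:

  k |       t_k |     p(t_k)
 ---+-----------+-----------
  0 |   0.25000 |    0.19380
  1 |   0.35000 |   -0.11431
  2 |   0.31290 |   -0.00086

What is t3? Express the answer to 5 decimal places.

0.31262

t3 = 0.31290 − (-0.00086)·(0.31290 − 0.35000) / (-0.00086 − (-0.11431))
   = 0.31290 − (0.0000319)/(0.1134500) = 0.3126188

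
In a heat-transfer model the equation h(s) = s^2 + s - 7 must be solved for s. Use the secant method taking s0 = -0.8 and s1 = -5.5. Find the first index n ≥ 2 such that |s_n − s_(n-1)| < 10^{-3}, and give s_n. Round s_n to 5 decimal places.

h(-0.8) = -7.1600000, h(-5.5) = 17.7500000
s2 = -5.5000000 − 17.7500000·(-4.7000000)/(24.9100000) = -2.1509434;  |Δ| = 3.3490566
h(-2.1509434) = -4.5243859
s3 = -2.1509434 − (-4.5243859)·(3.3490566)/(-22.2743859) = -2.8312057;  |Δ| = 0.6802623
h(-2.8312057) = -1.8154801
s4 = -2.8312057 − (-1.8154801)·(-0.6802623)/(2.7089058) = -3.2871103;  |Δ| = 0.4559046
h(-3.2871103) = 0.5179837
s5 = -3.2871103 − 0.5179837·(-0.4559046)/(2.3334638) = -3.1859083;  |Δ| = 0.1012020
h(-3.1859083) = -0.0358966
s6 = -3.1859083 − (-0.0358966)·(0.1012020)/(-0.5538803) = -3.1924671;  |Δ| = 0.0065588
h(-3.1924671) = -0.0006207
s7 = -3.1924671 − (-0.0006207)·(-0.0065588)/(0.0352759) = -3.1925825;  |Δ| = 0.0001154
|s7 − s6| = 0.0001154 < 10^{-3}

n = 7, s_n = -3.19258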